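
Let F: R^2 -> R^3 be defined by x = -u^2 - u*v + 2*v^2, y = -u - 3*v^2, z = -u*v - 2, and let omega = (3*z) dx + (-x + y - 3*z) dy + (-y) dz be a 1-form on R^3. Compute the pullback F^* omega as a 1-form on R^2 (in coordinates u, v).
F^* omega = (6*u^2*v - u^2 + 3*u*v^2 - 5*u*v + 13*u - 3*v^3 + 5*v^2 + 6*v - 6) du + (-3*u^2*v - u^2 - 39*u*v^2 + 6*u*v + 6*u + 30*v^3 - 60*v) dv

Using F^*(f dg) = (f ∘ F) d(g ∘ F), substitute each coordinate x_i by F_i(u, v) in f_i, and replace dx_i by d F_i = (∂F_i/∂u) du + (∂F_i/∂v) dv.
  For the x component: f_1(F) = -3*u*v - 6; d F_1 = (-2*u - v) du + (-u + 4*v) dv
  For the y component: f_2(F) = u^2 + 4*u*v - u - 5*v^2 + 6; d F_2 = (-1) du + (-6*v) dv
  For the z component: f_3(F) = u + 3*v^2; d F_3 = (-v) du + (-u) dv
Combining and collecting du, dv coefficients:
  coeff of du: 6*u^2*v - u^2 + 3*u*v^2 - 5*u*v + 13*u - 3*v^3 + 5*v^2 + 6*v - 6
  coeff of dv: -3*u^2*v - u^2 - 39*u*v^2 + 6*u*v + 6*u + 30*v^3 - 60*v
F^* omega = (6*u^2*v - u^2 + 3*u*v^2 - 5*u*v + 13*u - 3*v^3 + 5*v^2 + 6*v - 6) du + (-3*u^2*v - u^2 - 39*u*v^2 + 6*u*v + 6*u + 30*v^3 - 60*v) dv.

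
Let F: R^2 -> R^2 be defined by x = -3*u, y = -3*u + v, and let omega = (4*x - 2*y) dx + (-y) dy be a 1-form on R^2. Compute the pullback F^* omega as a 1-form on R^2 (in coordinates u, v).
F^* omega = (9*u + 9*v) du + (3*u - v) dv

Using F^*(f dg) = (f ∘ F) d(g ∘ F), substitute each coordinate x_i by F_i(u, v) in f_i, and replace dx_i by d F_i = (∂F_i/∂u) du + (∂F_i/∂v) dv.
  For the x component: f_1(F) = -6*u - 2*v; d F_1 = (-3) du + (0) dv
  For the y component: f_2(F) = 3*u - v; d F_2 = (-3) du + (1) dv
Combining and collecting du, dv coefficients:
  coeff of du: 9*u + 9*v
  coeff of dv: 3*u - v
F^* omega = (9*u + 9*v) du + (3*u - v) dv.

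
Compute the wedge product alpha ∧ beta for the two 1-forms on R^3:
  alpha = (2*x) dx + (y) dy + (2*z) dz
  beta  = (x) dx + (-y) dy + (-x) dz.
alpha ∧ beta = (-3*x*y) dx ∧ dy + (-2*x*(x + z)) dx ∧ dz + (y*(-x + 2*z)) dy ∧ dz

Distribute the wedge, using dx_i ∧ dx_j = -dx_j ∧ dx_i and dx_i ∧ dx_i = 0. For each pair (i, j) with i < j, the coefficient of dx_i ∧ dx_j in alpha ∧ beta is (alpha_i * beta_j - alpha_j * beta_i). Collecting: alpha ∧ beta = (-3*x*y) dx ∧ dy + (-2*x*(x + z)) dx ∧ dz + (y*(-x + 2*z)) dy ∧ dz.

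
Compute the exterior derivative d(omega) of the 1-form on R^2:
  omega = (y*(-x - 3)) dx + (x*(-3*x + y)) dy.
d(omega) = (-5*x + y + 3) dx ∧ dy

For a 1-form omega = sum_i f_i dx_i, the exterior derivative is
  d(omega) = sum_{i < j} (∂f_j/∂x_i - ∂f_i/∂x_j) dx_i ∧ dx_j.
  coefficient of dx ∧ dy: ∂f_2/∂x - ∂f_1/∂y = ∂(x*(-3*x + y))/∂x - ∂(y*(-x - 3))/∂y = -5*x + y + 3
Assembling: d(omega) = (-5*x + y + 3) dx ∧ dy.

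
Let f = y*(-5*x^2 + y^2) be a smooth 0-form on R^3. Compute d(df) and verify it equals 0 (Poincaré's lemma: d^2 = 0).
d(df) = 0

Step 1: df = sum_i (∂f/∂x_i) dx_i = (-10*x*y) dx + (-5*x^2 + 3*y^2) dy + (0) dz.
Step 2: Apply d again. Using the 1-form formula, the coefficient of dx ∧ dy in d(df) is ∂^2 f/∂x ∂y - ∂^2 f/∂y ∂x = (-10*x) - (-10*x) = 0 (equality of mixed partials for smooth f).
Similarly for dx ∧ dz and dy ∧ dz — all coefficients vanish. So d(df) = 0.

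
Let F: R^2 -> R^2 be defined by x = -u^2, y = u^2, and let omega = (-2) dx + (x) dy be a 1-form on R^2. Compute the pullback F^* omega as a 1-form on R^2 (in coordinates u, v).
F^* omega = (2*u*(2 - u^2)) du

Using F^*(f dg) = (f ∘ F) d(g ∘ F), substitute each coordinate x_i by F_i(u, v) in f_i, and replace dx_i by d F_i = (∂F_i/∂u) du + (∂F_i/∂v) dv.
  For the x component: f_1(F) = -2; d F_1 = (-2*u) du + (0) dv
  For the y component: f_2(F) = -u^2; d F_2 = (2*u) du + (0) dv
Combining and collecting du, dv coefficients:
  coeff of du: 2*u*(2 - u^2)
  coeff of dv: 0
F^* omega = (2*u*(2 - u^2)) du.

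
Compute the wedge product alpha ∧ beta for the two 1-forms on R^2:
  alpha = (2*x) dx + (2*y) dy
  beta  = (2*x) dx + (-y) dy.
alpha ∧ beta = (-6*x*y) dx ∧ dy

Distribute the wedge, using dx_i ∧ dx_j = -dx_j ∧ dx_i and dx_i ∧ dx_i = 0. For each pair (i, j) with i < j, the coefficient of dx_i ∧ dx_j in alpha ∧ beta is (alpha_i * beta_j - alpha_j * beta_i). Collecting: alpha ∧ beta = (-6*x*y) dx ∧ dy.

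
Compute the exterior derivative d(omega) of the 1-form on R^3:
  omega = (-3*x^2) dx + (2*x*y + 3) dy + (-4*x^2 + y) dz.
d(omega) = (2*y) dx ∧ dy + (-8*x) dx ∧ dz + (1) dy ∧ dz

For a 1-form omega = sum_i f_i dx_i, the exterior derivative is
  d(omega) = sum_{i < j} (∂f_j/∂x_i - ∂f_i/∂x_j) dx_i ∧ dx_j.
  coefficient of dx ∧ dy: ∂f_2/∂x - ∂f_1/∂y = ∂(2*x*y + 3)/∂x - ∂(-3*x^2)/∂y = 2*y
  coefficient of dx ∧ dz: ∂f_3/∂x - ∂f_1/∂z = ∂(-4*x^2 + y)/∂x - ∂(-3*x^2)/∂z = -8*x
  coefficient of dy ∧ dz: ∂f_3/∂y - ∂f_2/∂z = ∂(-4*x^2 + y)/∂y - ∂(2*x*y + 3)/∂z = 1
Assembling: d(omega) = (2*y) dx ∧ dy + (-8*x) dx ∧ dz + (1) dy ∧ dz.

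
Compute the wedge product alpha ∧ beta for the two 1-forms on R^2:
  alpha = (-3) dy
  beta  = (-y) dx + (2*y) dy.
alpha ∧ beta = (-3*y) dx ∧ dy

Distribute the wedge, using dx_i ∧ dx_j = -dx_j ∧ dx_i and dx_i ∧ dx_i = 0. For each pair (i, j) with i < j, the coefficient of dx_i ∧ dx_j in alpha ∧ beta is (alpha_i * beta_j - alpha_j * beta_i). Collecting: alpha ∧ beta = (-3*y) dx ∧ dy.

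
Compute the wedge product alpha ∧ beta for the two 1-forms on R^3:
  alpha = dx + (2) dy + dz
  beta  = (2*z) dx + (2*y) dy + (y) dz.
alpha ∧ beta = (2*y - 4*z) dx ∧ dy + (y - 2*z) dx ∧ dz

Distribute the wedge, using dx_i ∧ dx_j = -dx_j ∧ dx_i and dx_i ∧ dx_i = 0. For each pair (i, j) with i < j, the coefficient of dx_i ∧ dx_j in alpha ∧ beta is (alpha_i * beta_j - alpha_j * beta_i). Collecting: alpha ∧ beta = (2*y - 4*z) dx ∧ dy + (y - 2*z) dx ∧ dz.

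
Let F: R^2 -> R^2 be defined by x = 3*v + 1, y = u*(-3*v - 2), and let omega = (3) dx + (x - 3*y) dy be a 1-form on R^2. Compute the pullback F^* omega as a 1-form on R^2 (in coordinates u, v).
F^* omega = (-27*u*v^2 - 36*u*v - 12*u - 9*v^2 - 9*v - 2) du + (-27*u^2*v - 18*u^2 - 9*u*v - 3*u + 9) dv

Using F^*(f dg) = (f ∘ F) d(g ∘ F), substitute each coordinate x_i by F_i(u, v) in f_i, and replace dx_i by d F_i = (∂F_i/∂u) du + (∂F_i/∂v) dv.
  For the x component: f_1(F) = 3; d F_1 = (0) du + (3) dv
  For the y component: f_2(F) = 9*u*v + 6*u + 3*v + 1; d F_2 = (-3*v - 2) du + (-3*u) dv
Combining and collecting du, dv coefficients:
  coeff of du: -27*u*v^2 - 36*u*v - 12*u - 9*v^2 - 9*v - 2
  coeff of dv: -27*u^2*v - 18*u^2 - 9*u*v - 3*u + 9
F^* omega = (-27*u*v^2 - 36*u*v - 12*u - 9*v^2 - 9*v - 2) du + (-27*u^2*v - 18*u^2 - 9*u*v - 3*u + 9) dv.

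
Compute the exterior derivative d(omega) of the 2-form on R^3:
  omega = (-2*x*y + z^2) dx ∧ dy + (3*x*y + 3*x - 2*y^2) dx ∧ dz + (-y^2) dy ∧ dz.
d(omega) = (-3*x + 4*y + 2*z) dx ∧ dy ∧ dz

For a 2-form omega = sum_{i<j} g_{ij} dx_i ∧ dx_j, the exterior derivative is
  d(omega) = sum_{i<j} d(g_{ij}) ∧ dx_i ∧ dx_j = sum_{i<j, k} (∂g_{ij}/∂x_k) dx_k ∧ dx_i ∧ dx_j.
Expand each term, using dx_k ∧ dx_i ∧ dx_j = sgn(permutation) dx_{(a)} ∧ dx_{(b)} ∧ dx_{(c)} with (a < b < c) sorted:
  d(-2*x*y + z^2) includes (∂/∂z)(-2*x*y + z^2) dz = (2*z) dz, which multiplied by dx ∧ dy gives (2*z) dx ∧ dy ∧ dz
  d(3*x*y + 3*x - 2*y^2) includes (∂/∂y)(3*x*y + 3*x - 2*y^2) dy = (3*x - 4*y) dy, which multiplied by dx ∧ dz gives (-3*x + 4*y) dx ∧ dy ∧ dz
Collecting like 3-forms: d(omega) = (-3*x + 4*y + 2*z) dx ∧ dy ∧ dz.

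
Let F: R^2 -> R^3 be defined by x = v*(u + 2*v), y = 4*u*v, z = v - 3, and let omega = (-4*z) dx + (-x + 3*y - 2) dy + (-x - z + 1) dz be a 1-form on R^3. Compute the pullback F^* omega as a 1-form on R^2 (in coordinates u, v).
F^* omega = (4*v*(11*u*v - 2*v^2 - v + 1)) du + (44*u^2*v - 8*u*v^2 - 5*u*v + 4*u - 18*v^2 + 47*v + 4) dv

Using F^*(f dg) = (f ∘ F) d(g ∘ F), substitute each coordinate x_i by F_i(u, v) in f_i, and replace dx_i by d F_i = (∂F_i/∂u) du + (∂F_i/∂v) dv.
  For the x component: f_1(F) = 12 - 4*v; d F_1 = (v) du + (u + 4*v) dv
  For the y component: f_2(F) = 11*u*v - 2*v^2 - 2; d F_2 = (4*v) du + (4*u) dv
  For the z component: f_3(F) = -u*v - 2*v^2 - v + 4; d F_3 = (0) du + (1) dv
Combining and collecting du, dv coefficients:
  coeff of du: 4*v*(11*u*v - 2*v^2 - v + 1)
  coeff of dv: 44*u^2*v - 8*u*v^2 - 5*u*v + 4*u - 18*v^2 + 47*v + 4
F^* omega = (4*v*(11*u*v - 2*v^2 - v + 1)) du + (44*u^2*v - 8*u*v^2 - 5*u*v + 4*u - 18*v^2 + 47*v + 4) dv.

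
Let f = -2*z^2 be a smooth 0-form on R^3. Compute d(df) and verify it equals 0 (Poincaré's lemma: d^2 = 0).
d(df) = 0

Step 1: df = sum_i (∂f/∂x_i) dx_i = (0) dx + (0) dy + (-4*z) dz.
Step 2: Apply d again. Using the 1-form formula, the coefficient of dx ∧ dy in d(df) is ∂^2 f/∂x ∂y - ∂^2 f/∂y ∂x = (0) - (0) = 0 (equality of mixed partials for smooth f).
Similarly for dx ∧ dz and dy ∧ dz — all coefficients vanish. So d(df) = 0.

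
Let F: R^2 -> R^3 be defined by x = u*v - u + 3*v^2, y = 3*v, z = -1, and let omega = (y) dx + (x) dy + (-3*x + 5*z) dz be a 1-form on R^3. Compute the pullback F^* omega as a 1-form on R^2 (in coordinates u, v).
F^* omega = (3*v*(v - 1)) du + (6*u*v - 3*u + 27*v^2) dv

Using F^*(f dg) = (f ∘ F) d(g ∘ F), substitute each coordinate x_i by F_i(u, v) in f_i, and replace dx_i by d F_i = (∂F_i/∂u) du + (∂F_i/∂v) dv.
  For the x component: f_1(F) = 3*v; d F_1 = (v - 1) du + (u + 6*v) dv
  For the y component: f_2(F) = u*v - u + 3*v^2; d F_2 = (0) du + (3) dv
  For the z component: f_3(F) = -3*u*v + 3*u - 9*v^2 - 5; d F_3 = (0) du + (0) dv
Combining and collecting du, dv coefficients:
  coeff of du: 3*v*(v - 1)
  coeff of dv: 6*u*v - 3*u + 27*v^2
F^* omega = (3*v*(v - 1)) du + (6*u*v - 3*u + 27*v^2) dv.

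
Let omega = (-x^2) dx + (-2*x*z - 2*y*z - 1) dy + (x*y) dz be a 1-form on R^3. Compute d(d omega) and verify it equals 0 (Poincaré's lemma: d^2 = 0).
d(d omega) = 0

Step 1: d omega = sum_{i<j} (∂f_j/∂x_i - ∂f_i/∂x_j) dx_i ∧ dx_j:
  coeff of dx ∧ dy: -2*z
  coeff of dx ∧ dz: y
  coeff of dy ∧ dz: 3*x + 2*y
Step 2: Apply d again to each 2-form coefficient. The only possible 3-form in R^3 is dx ∧ dy ∧ dz, with coefficient
  ∂(coeff of dy∧dz)/∂x - ∂(coeff of dx∧dz)/∂y + ∂(coeff of dx∧dy)/∂z
  = ∂/∂x (3*x + 2*y) - ∂/∂y (y) + ∂/∂z (-2*z).
Each of these terms simplifies to sums of mixed partials that cancel in pairs. The result is 0 (by equality of mixed partials for smooth functions — Schwarz / Clairaut).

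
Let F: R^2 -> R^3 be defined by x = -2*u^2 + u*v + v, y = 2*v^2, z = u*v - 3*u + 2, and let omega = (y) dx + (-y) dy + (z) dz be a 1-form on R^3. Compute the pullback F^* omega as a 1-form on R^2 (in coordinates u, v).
F^* omega = (-7*u*v^2 - 6*u*v + 9*u + 2*v^3 + 2*v - 6) du + (u^2*v - 3*u^2 + 2*u*v^2 + 2*u - 8*v^3 + 2*v^2) dv

Using F^*(f dg) = (f ∘ F) d(g ∘ F), substitute each coordinate x_i by F_i(u, v) in f_i, and replace dx_i by d F_i = (∂F_i/∂u) du + (∂F_i/∂v) dv.
  For the x component: f_1(F) = 2*v^2; d F_1 = (-4*u + v) du + (u + 1) dv
  For the y component: f_2(F) = -2*v^2; d F_2 = (0) du + (4*v) dv
  For the z component: f_3(F) = u*v - 3*u + 2; d F_3 = (v - 3) du + (u) dv
Combining and collecting du, dv coefficients:
  coeff of du: -7*u*v^2 - 6*u*v + 9*u + 2*v^3 + 2*v - 6
  coeff of dv: u^2*v - 3*u^2 + 2*u*v^2 + 2*u - 8*v^3 + 2*v^2
F^* omega = (-7*u*v^2 - 6*u*v + 9*u + 2*v^3 + 2*v - 6) du + (u^2*v - 3*u^2 + 2*u*v^2 + 2*u - 8*v^3 + 2*v^2) dv.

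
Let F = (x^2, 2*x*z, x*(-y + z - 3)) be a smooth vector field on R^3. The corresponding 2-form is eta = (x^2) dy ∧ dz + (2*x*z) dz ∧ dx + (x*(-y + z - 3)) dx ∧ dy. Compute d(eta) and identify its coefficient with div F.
d(eta) = (3*x) dx ∧ dy ∧ dz; div F = 3*x

For a 2-form in R^3 of the form above, applying d gives a 3-form with coefficient ∂P/∂x + ∂Q/∂y + ∂R/∂z:
  ∂P/∂x = 2*x
  ∂Q/∂y = 0
  ∂R/∂z = x
Sum = 3*x, which is exactly div F.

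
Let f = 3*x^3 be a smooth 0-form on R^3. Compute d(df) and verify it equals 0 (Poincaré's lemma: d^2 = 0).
d(df) = 0

Step 1: df = sum_i (∂f/∂x_i) dx_i = (9*x^2) dx + (0) dy + (0) dz.
Step 2: Apply d again. Using the 1-form formula, the coefficient of dx ∧ dy in d(df) is ∂^2 f/∂x ∂y - ∂^2 f/∂y ∂x = (0) - (0) = 0 (equality of mixed partials for smooth f).
Similarly for dx ∧ dz and dy ∧ dz — all coefficients vanish. So d(df) = 0.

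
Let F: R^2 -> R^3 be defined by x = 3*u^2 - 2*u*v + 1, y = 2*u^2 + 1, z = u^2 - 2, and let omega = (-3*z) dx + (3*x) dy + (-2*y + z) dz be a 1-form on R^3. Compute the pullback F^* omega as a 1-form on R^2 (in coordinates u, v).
F^* omega = (12*u^3 - 18*u^2*v + 40*u - 12*v) du + (6*u*(u^2 - 2)) dv

Using F^*(f dg) = (f ∘ F) d(g ∘ F), substitute each coordinate x_i by F_i(u, v) in f_i, and replace dx_i by d F_i = (∂F_i/∂u) du + (∂F_i/∂v) dv.
  For the x component: f_1(F) = 6 - 3*u^2; d F_1 = (6*u - 2*v) du + (-2*u) dv
  For the y component: f_2(F) = 9*u^2 - 6*u*v + 3; d F_2 = (4*u) du + (0) dv
  For the z component: f_3(F) = -3*u^2 - 4; d F_3 = (2*u) du + (0) dv
Combining and collecting du, dv coefficients:
  coeff of du: 12*u^3 - 18*u^2*v + 40*u - 12*v
  coeff of dv: 6*u*(u^2 - 2)
F^* omega = (12*u^3 - 18*u^2*v + 40*u - 12*v) du + (6*u*(u^2 - 2)) dv.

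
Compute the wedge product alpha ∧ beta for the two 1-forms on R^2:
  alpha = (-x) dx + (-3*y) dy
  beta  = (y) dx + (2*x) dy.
alpha ∧ beta = (-2*x^2 + 3*y^2) dx ∧ dy

Distribute the wedge, using dx_i ∧ dx_j = -dx_j ∧ dx_i and dx_i ∧ dx_i = 0. For each pair (i, j) with i < j, the coefficient of dx_i ∧ dx_j in alpha ∧ beta is (alpha_i * beta_j - alpha_j * beta_i). Collecting: alpha ∧ beta = (-2*x^2 + 3*y^2) dx ∧ dy.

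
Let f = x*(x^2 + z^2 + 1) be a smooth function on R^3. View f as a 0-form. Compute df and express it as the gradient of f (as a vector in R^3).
df = (3*x^2 + z^2 + 1) dx + (0) dy + (2*x*z) dz; grad f = (3*x^2 + z^2 + 1, 0, 2*x*z)

For a 0-form f, d f = (∂f/∂x) dx + (∂f/∂y) dy + (∂f/∂z) dz. The components of the vector representation are exactly the entries of grad f in Cartesian coordinates:
  ∂f/∂x = 3*x^2 + z^2 + 1
  ∂f/∂y = 0
  ∂f/∂z = 2*x*z.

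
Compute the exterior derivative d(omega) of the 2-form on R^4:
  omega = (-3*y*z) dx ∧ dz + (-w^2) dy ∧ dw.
d(omega) = (3*z) dx ∧ dy ∧ dz

For a 2-form omega = sum_{i<j} g_{ij} dx_i ∧ dx_j, the exterior derivative is
  d(omega) = sum_{i<j} d(g_{ij}) ∧ dx_i ∧ dx_j = sum_{i<j, k} (∂g_{ij}/∂x_k) dx_k ∧ dx_i ∧ dx_j.
Expand each term, using dx_k ∧ dx_i ∧ dx_j = sgn(permutation) dx_{(a)} ∧ dx_{(b)} ∧ dx_{(c)} with (a < b < c) sorted:
  d(-3*y*z) includes (∂/∂y)(-3*y*z) dy = (-3*z) dy, which multiplied by dx ∧ dz gives (3*z) dx ∧ dy ∧ dz
Collecting like 3-forms: d(omega) = (3*z) dx ∧ dy ∧ dz.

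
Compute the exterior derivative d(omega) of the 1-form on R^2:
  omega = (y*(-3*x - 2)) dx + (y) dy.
d(omega) = (3*x + 2) dx ∧ dy

For a 1-form omega = sum_i f_i dx_i, the exterior derivative is
  d(omega) = sum_{i < j} (∂f_j/∂x_i - ∂f_i/∂x_j) dx_i ∧ dx_j.
  coefficient of dx ∧ dy: ∂f_2/∂x - ∂f_1/∂y = ∂(y)/∂x - ∂(y*(-3*x - 2))/∂y = 3*x + 2
Assembling: d(omega) = (3*x + 2) dx ∧ dy.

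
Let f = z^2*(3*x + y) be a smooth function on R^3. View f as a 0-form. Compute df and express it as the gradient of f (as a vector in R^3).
df = (3*z^2) dx + (z^2) dy + (2*z*(3*x + y)) dz; grad f = (3*z^2, z^2, 2*z*(3*x + y))

For a 0-form f, d f = (∂f/∂x) dx + (∂f/∂y) dy + (∂f/∂z) dz. The components of the vector representation are exactly the entries of grad f in Cartesian coordinates:
  ∂f/∂x = 3*z^2
  ∂f/∂y = z^2
  ∂f/∂z = 2*z*(3*x + y).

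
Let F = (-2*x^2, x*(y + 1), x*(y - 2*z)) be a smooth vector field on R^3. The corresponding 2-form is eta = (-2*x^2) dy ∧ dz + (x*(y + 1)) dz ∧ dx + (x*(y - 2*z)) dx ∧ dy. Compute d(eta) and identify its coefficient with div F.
d(eta) = (-5*x) dx ∧ dy ∧ dz; div F = -5*x

For a 2-form in R^3 of the form above, applying d gives a 3-form with coefficient ∂P/∂x + ∂Q/∂y + ∂R/∂z:
  ∂P/∂x = -4*x
  ∂Q/∂y = x
  ∂R/∂z = -2*x
Sum = -5*x, which is exactly div F.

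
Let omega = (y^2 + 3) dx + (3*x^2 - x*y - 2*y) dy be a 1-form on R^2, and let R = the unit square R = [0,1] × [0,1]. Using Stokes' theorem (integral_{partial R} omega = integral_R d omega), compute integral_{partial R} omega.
integral_(partial R) omega = 3/2

Stokes: integral_partial_R omega = integral_R d omega with d omega = (∂Q/∂x - ∂P/∂y) dx ∧ dy.
  ∂Q/∂x = 6*x - y
  ∂P/∂y = 2*y
  integrand = ∂Q/∂x - ∂P/∂y = 6*x - 3*y.
Integrating over R: integral_0^1 integral_0^1 (6*x - 3*y) dx dy = 3/2.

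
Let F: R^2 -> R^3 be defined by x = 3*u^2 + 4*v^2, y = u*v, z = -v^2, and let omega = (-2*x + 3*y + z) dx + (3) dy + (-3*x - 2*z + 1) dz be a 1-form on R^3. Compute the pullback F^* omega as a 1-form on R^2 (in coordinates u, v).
F^* omega = (-36*u^3 + 18*u^2*v - 54*u*v^2 + 3*v) du + (-30*u^2*v + 24*u*v^2 + 3*u - 52*v^3 - 2*v) dv

Using F^*(f dg) = (f ∘ F) d(g ∘ F), substitute each coordinate x_i by F_i(u, v) in f_i, and replace dx_i by d F_i = (∂F_i/∂u) du + (∂F_i/∂v) dv.
  For the x component: f_1(F) = -6*u^2 + 3*u*v - 9*v^2; d F_1 = (6*u) du + (8*v) dv
  For the y component: f_2(F) = 3; d F_2 = (v) du + (u) dv
  For the z component: f_3(F) = -9*u^2 - 10*v^2 + 1; d F_3 = (0) du + (-2*v) dv
Combining and collecting du, dv coefficients:
  coeff of du: -36*u^3 + 18*u^2*v - 54*u*v^2 + 3*v
  coeff of dv: -30*u^2*v + 24*u*v^2 + 3*u - 52*v^3 - 2*v
F^* omega = (-36*u^3 + 18*u^2*v - 54*u*v^2 + 3*v) du + (-30*u^2*v + 24*u*v^2 + 3*u - 52*v^3 - 2*v) dv.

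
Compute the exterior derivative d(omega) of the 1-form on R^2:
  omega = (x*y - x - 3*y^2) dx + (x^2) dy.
d(omega) = (x + 6*y) dx ∧ dy

For a 1-form omega = sum_i f_i dx_i, the exterior derivative is
  d(omega) = sum_{i < j} (∂f_j/∂x_i - ∂f_i/∂x_j) dx_i ∧ dx_j.
  coefficient of dx ∧ dy: ∂f_2/∂x - ∂f_1/∂y = ∂(x^2)/∂x - ∂(x*y - x - 3*y^2)/∂y = x + 6*y
Assembling: d(omega) = (x + 6*y) dx ∧ dy.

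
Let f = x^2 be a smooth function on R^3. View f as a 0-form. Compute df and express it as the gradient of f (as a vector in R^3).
df = (2*x) dx + (0) dy + (0) dz; grad f = (2*x, 0, 0)

For a 0-form f, d f = (∂f/∂x) dx + (∂f/∂y) dy + (∂f/∂z) dz. The components of the vector representation are exactly the entries of grad f in Cartesian coordinates:
  ∂f/∂x = 2*x
  ∂f/∂y = 0
  ∂f/∂z = 0.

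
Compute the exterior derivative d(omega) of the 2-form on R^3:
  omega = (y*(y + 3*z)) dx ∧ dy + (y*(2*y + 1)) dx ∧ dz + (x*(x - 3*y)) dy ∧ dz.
d(omega) = (2*x - 4*y - 1) dx ∧ dy ∧ dz

For a 2-form omega = sum_{i<j} g_{ij} dx_i ∧ dx_j, the exterior derivative is
  d(omega) = sum_{i<j} d(g_{ij}) ∧ dx_i ∧ dx_j = sum_{i<j, k} (∂g_{ij}/∂x_k) dx_k ∧ dx_i ∧ dx_j.
Expand each term, using dx_k ∧ dx_i ∧ dx_j = sgn(permutation) dx_{(a)} ∧ dx_{(b)} ∧ dx_{(c)} with (a < b < c) sorted:
  d(y*(y + 3*z)) includes (∂/∂z)(y*(y + 3*z)) dz = (3*y) dz, which multiplied by dx ∧ dy gives (3*y) dx ∧ dy ∧ dz
  d(y*(2*y + 1)) includes (∂/∂y)(y*(2*y + 1)) dy = (4*y + 1) dy, which multiplied by dx ∧ dz gives (-4*y - 1) dx ∧ dy ∧ dz
  d(x*(x - 3*y)) includes (∂/∂x)(x*(x - 3*y)) dx = (2*x - 3*y) dx, which multiplied by dy ∧ dz gives (2*x - 3*y) dx ∧ dy ∧ dz
Collecting like 3-forms: d(omega) = (2*x - 4*y - 1) dx ∧ dy ∧ dz.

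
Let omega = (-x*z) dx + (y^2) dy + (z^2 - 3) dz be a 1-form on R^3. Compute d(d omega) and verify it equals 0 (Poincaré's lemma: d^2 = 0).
d(d omega) = 0

Step 1: d omega = sum_{i<j} (∂f_j/∂x_i - ∂f_i/∂x_j) dx_i ∧ dx_j:
  coeff of dx ∧ dy: 0
  coeff of dx ∧ dz: x
  coeff of dy ∧ dz: 0
Step 2: Apply d again to each 2-form coefficient. The only possible 3-form in R^3 is dx ∧ dy ∧ dz, with coefficient
  ∂(coeff of dy∧dz)/∂x - ∂(coeff of dx∧dz)/∂y + ∂(coeff of dx∧dy)/∂z
  = ∂/∂x (0) - ∂/∂y (x) + ∂/∂z (0).
Each of these terms simplifies to sums of mixed partials that cancel in pairs. The result is 0 (by equality of mixed partials for smooth functions — Schwarz / Clairaut).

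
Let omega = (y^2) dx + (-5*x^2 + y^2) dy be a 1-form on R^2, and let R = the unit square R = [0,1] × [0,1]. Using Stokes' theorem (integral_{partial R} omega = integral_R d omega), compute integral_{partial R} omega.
integral_(partial R) omega = -6

Stokes: integral_partial_R omega = integral_R d omega with d omega = (∂Q/∂x - ∂P/∂y) dx ∧ dy.
  ∂Q/∂x = -10*x
  ∂P/∂y = 2*y
  integrand = ∂Q/∂x - ∂P/∂y = -10*x - 2*y.
Integrating over R: integral_0^1 integral_0^1 (-10*x - 2*y) dx dy = -6.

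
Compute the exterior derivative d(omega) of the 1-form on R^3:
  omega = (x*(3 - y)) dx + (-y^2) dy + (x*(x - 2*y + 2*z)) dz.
d(omega) = (x) dx ∧ dy + (2*x - 2*y + 2*z) dx ∧ dz + (-2*x) dy ∧ dz

For a 1-form omega = sum_i f_i dx_i, the exterior derivative is
  d(omega) = sum_{i < j} (∂f_j/∂x_i - ∂f_i/∂x_j) dx_i ∧ dx_j.
  coefficient of dx ∧ dy: ∂f_2/∂x - ∂f_1/∂y = ∂(-y^2)/∂x - ∂(x*(3 - y))/∂y = x
  coefficient of dx ∧ dz: ∂f_3/∂x - ∂f_1/∂z = ∂(x*(x - 2*y + 2*z))/∂x - ∂(x*(3 - y))/∂z = 2*x - 2*y + 2*z
  coefficient of dy ∧ dz: ∂f_3/∂y - ∂f_2/∂z = ∂(x*(x - 2*y + 2*z))/∂y - ∂(-y^2)/∂z = -2*x
Assembling: d(omega) = (x) dx ∧ dy + (2*x - 2*y + 2*z) dx ∧ dz + (-2*x) dy ∧ dz.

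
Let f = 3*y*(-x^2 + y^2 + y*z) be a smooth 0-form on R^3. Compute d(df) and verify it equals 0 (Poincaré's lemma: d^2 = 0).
d(df) = 0

Step 1: df = sum_i (∂f/∂x_i) dx_i = (-6*x*y) dx + (-3*x^2 + 9*y^2 + 6*y*z) dy + (3*y^2) dz.
Step 2: Apply d again. Using the 1-form formula, the coefficient of dx ∧ dy in d(df) is ∂^2 f/∂x ∂y - ∂^2 f/∂y ∂x = (-6*x) - (-6*x) = 0 (equality of mixed partials for smooth f).
Similarly for dx ∧ dz and dy ∧ dz — all coefficients vanish. So d(df) = 0.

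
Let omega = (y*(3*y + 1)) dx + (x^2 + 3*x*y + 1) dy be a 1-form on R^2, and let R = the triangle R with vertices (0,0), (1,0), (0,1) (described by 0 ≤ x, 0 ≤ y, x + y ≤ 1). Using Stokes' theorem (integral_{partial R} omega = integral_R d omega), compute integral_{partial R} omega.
integral_(partial R) omega = -2/3

Stokes: integral_partial_R omega = integral_R d omega with d omega = (∂Q/∂x - ∂P/∂y) dx ∧ dy.
  ∂Q/∂x = 2*x + 3*y
  ∂P/∂y = 6*y + 1
  integrand = ∂Q/∂x - ∂P/∂y = 2*x - 3*y - 1.
Integrating over R: integral_0^1 integral_0^{1-x} (2*x - 3*y - 1) dy dx = -2/3.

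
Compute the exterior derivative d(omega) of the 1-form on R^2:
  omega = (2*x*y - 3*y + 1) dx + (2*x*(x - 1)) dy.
d(omega) = (2*x + 1) dx ∧ dy

For a 1-form omega = sum_i f_i dx_i, the exterior derivative is
  d(omega) = sum_{i < j} (∂f_j/∂x_i - ∂f_i/∂x_j) dx_i ∧ dx_j.
  coefficient of dx ∧ dy: ∂f_2/∂x - ∂f_1/∂y = ∂(2*x*(x - 1))/∂x - ∂(2*x*y - 3*y + 1)/∂y = 2*x + 1
Assembling: d(omega) = (2*x + 1) dx ∧ dy.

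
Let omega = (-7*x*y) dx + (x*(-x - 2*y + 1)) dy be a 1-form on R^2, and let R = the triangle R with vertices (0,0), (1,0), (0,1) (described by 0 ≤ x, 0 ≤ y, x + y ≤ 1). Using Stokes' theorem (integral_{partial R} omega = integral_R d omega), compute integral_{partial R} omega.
integral_(partial R) omega = 1

Stokes: integral_partial_R omega = integral_R d omega with d omega = (∂Q/∂x - ∂P/∂y) dx ∧ dy.
  ∂Q/∂x = -2*x - 2*y + 1
  ∂P/∂y = -7*x
  integrand = ∂Q/∂x - ∂P/∂y = 5*x - 2*y + 1.
Integrating over R: integral_0^1 integral_0^{1-x} (5*x - 2*y + 1) dy dx = 1.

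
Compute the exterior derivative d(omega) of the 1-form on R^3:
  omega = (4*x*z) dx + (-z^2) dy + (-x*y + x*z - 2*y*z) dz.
d(omega) = (-4*x - y + z) dx ∧ dz + (-x) dy ∧ dz

For a 1-form omega = sum_i f_i dx_i, the exterior derivative is
  d(omega) = sum_{i < j} (∂f_j/∂x_i - ∂f_i/∂x_j) dx_i ∧ dx_j.
  coefficient of dx ∧ dz: ∂f_3/∂x - ∂f_1/∂z = ∂(-x*y + x*z - 2*y*z)/∂x - ∂(4*x*z)/∂z = -4*x - y + z
  coefficient of dy ∧ dz: ∂f_3/∂y - ∂f_2/∂z = ∂(-x*y + x*z - 2*y*z)/∂y - ∂(-z^2)/∂z = -x
Assembling: d(omega) = (-4*x - y + z) dx ∧ dz + (-x) dy ∧ dz.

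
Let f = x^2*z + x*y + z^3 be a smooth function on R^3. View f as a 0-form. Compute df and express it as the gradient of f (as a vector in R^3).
df = (2*x*z + y) dx + (x) dy + (x^2 + 3*z^2) dz; grad f = (2*x*z + y, x, x^2 + 3*z^2)

For a 0-form f, d f = (∂f/∂x) dx + (∂f/∂y) dy + (∂f/∂z) dz. The components of the vector representation are exactly the entries of grad f in Cartesian coordinates:
  ∂f/∂x = 2*x*z + y
  ∂f/∂y = x
  ∂f/∂z = x^2 + 3*z^2.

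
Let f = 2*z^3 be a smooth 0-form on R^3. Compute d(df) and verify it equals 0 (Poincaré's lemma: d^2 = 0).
d(df) = 0

Step 1: df = sum_i (∂f/∂x_i) dx_i = (0) dx + (0) dy + (6*z^2) dz.
Step 2: Apply d again. Using the 1-form formula, the coefficient of dx ∧ dy in d(df) is ∂^2 f/∂x ∂y - ∂^2 f/∂y ∂x = (0) - (0) = 0 (equality of mixed partials for smooth f).
Similarly for dx ∧ dz and dy ∧ dz — all coefficients vanish. So d(df) = 0.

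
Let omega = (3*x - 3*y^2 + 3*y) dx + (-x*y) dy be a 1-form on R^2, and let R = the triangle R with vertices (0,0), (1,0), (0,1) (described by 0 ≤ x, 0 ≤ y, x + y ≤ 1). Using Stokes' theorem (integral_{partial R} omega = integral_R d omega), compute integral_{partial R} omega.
integral_(partial R) omega = -2/3

Stokes: integral_partial_R omega = integral_R d omega with d omega = (∂Q/∂x - ∂P/∂y) dx ∧ dy.
  ∂Q/∂x = -y
  ∂P/∂y = 3 - 6*y
  integrand = ∂Q/∂x - ∂P/∂y = 5*y - 3.
Integrating over R: integral_0^1 integral_0^{1-x} (5*y - 3) dy dx = -2/3.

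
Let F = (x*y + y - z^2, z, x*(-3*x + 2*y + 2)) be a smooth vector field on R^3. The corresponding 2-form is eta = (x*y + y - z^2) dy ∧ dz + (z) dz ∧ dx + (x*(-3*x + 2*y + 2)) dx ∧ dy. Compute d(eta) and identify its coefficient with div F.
d(eta) = (y) dx ∧ dy ∧ dz; div F = y

For a 2-form in R^3 of the form above, applying d gives a 3-form with coefficient ∂P/∂x + ∂Q/∂y + ∂R/∂z:
  ∂P/∂x = y
  ∂Q/∂y = 0
  ∂R/∂z = 0
Sum = y, which is exactly div F.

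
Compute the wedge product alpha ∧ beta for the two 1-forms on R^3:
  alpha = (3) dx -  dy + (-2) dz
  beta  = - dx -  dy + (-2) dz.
alpha ∧ beta = (-4) dx ∧ dy + (-8) dx ∧ dz

Distribute the wedge, using dx_i ∧ dx_j = -dx_j ∧ dx_i and dx_i ∧ dx_i = 0. For each pair (i, j) with i < j, the coefficient of dx_i ∧ dx_j in alpha ∧ beta is (alpha_i * beta_j - alpha_j * beta_i). Collecting: alpha ∧ beta = (-4) dx ∧ dy + (-8) dx ∧ dz.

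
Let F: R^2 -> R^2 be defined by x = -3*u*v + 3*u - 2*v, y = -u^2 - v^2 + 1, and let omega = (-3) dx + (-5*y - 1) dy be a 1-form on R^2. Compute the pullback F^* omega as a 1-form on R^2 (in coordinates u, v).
F^* omega = (-10*u^3 - 10*u*v^2 + 12*u + 9*v - 9) du + (-10*u^2*v + 9*u - 10*v^3 + 12*v + 6) dv

Using F^*(f dg) = (f ∘ F) d(g ∘ F), substitute each coordinate x_i by F_i(u, v) in f_i, and replace dx_i by d F_i = (∂F_i/∂u) du + (∂F_i/∂v) dv.
  For the x component: f_1(F) = -3; d F_1 = (3 - 3*v) du + (-3*u - 2) dv
  For the y component: f_2(F) = 5*u^2 + 5*v^2 - 6; d F_2 = (-2*u) du + (-2*v) dv
Combining and collecting du, dv coefficients:
  coeff of du: -10*u^3 - 10*u*v^2 + 12*u + 9*v - 9
  coeff of dv: -10*u^2*v + 9*u - 10*v^3 + 12*v + 6
F^* omega = (-10*u^3 - 10*u*v^2 + 12*u + 9*v - 9) du + (-10*u^2*v + 9*u - 10*v^3 + 12*v + 6) dv.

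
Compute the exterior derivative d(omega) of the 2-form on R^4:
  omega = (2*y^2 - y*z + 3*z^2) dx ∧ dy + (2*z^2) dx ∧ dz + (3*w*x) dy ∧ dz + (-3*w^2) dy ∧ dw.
d(omega) = (3*w - y + 6*z) dx ∧ dy ∧ dz + (3*x) dy ∧ dz ∧ dw

For a 2-form omega = sum_{i<j} g_{ij} dx_i ∧ dx_j, the exterior derivative is
  d(omega) = sum_{i<j} d(g_{ij}) ∧ dx_i ∧ dx_j = sum_{i<j, k} (∂g_{ij}/∂x_k) dx_k ∧ dx_i ∧ dx_j.
Expand each term, using dx_k ∧ dx_i ∧ dx_j = sgn(permutation) dx_{(a)} ∧ dx_{(b)} ∧ dx_{(c)} with (a < b < c) sorted:
  d(2*y^2 - y*z + 3*z^2) includes (∂/∂z)(2*y^2 - y*z + 3*z^2) dz = (-y + 6*z) dz, which multiplied by dx ∧ dy gives (-y + 6*z) dx ∧ dy ∧ dz
  d(3*w*x) includes (∂/∂x)(3*w*x) dx = (3*w) dx, which multiplied by dy ∧ dz gives (3*w) dx ∧ dy ∧ dz
  d(3*w*x) includes (∂/∂w)(3*w*x) dw = (3*x) dw, which multiplied by dy ∧ dz gives (3*x) dy ∧ dz ∧ dw
Collecting like 3-forms: d(omega) = (3*w - y + 6*z) dx ∧ dy ∧ dz + (3*x) dy ∧ dz ∧ dw.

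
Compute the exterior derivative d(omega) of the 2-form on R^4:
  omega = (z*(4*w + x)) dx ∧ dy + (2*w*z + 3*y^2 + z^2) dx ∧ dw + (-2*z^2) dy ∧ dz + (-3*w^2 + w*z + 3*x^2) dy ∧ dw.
d(omega) = (4*w + x) dx ∧ dy ∧ dz + (6*x - 6*y + 4*z) dx ∧ dy ∧ dw + (-2*w - 2*z) dx ∧ dz ∧ dw + (-w) dy ∧ dz ∧ dw

For a 2-form omega = sum_{i<j} g_{ij} dx_i ∧ dx_j, the exterior derivative is
  d(omega) = sum_{i<j} d(g_{ij}) ∧ dx_i ∧ dx_j = sum_{i<j, k} (∂g_{ij}/∂x_k) dx_k ∧ dx_i ∧ dx_j.
Expand each term, using dx_k ∧ dx_i ∧ dx_j = sgn(permutation) dx_{(a)} ∧ dx_{(b)} ∧ dx_{(c)} with (a < b < c) sorted:
  d(z*(4*w + x)) includes (∂/∂z)(z*(4*w + x)) dz = (4*w + x) dz, which multiplied by dx ∧ dy gives (4*w + x) dx ∧ dy ∧ dz
  d(z*(4*w + x)) includes (∂/∂w)(z*(4*w + x)) dw = (4*z) dw, which multiplied by dx ∧ dy gives (4*z) dx ∧ dy ∧ dw
  d(2*w*z + 3*y^2 + z^2) includes (∂/∂y)(2*w*z + 3*y^2 + z^2) dy = (6*y) dy, which multiplied by dx ∧ dw gives (-6*y) dx ∧ dy ∧ dw
  d(2*w*z + 3*y^2 + z^2) includes (∂/∂z)(2*w*z + 3*y^2 + z^2) dz = (2*w + 2*z) dz, which multiplied by dx ∧ dw gives (-2*w - 2*z) dx ∧ dz ∧ dw
  d(-3*w^2 + w*z + 3*x^2) includes (∂/∂x)(-3*w^2 + w*z + 3*x^2) dx = (6*x) dx, which multiplied by dy ∧ dw gives (6*x) dx ∧ dy ∧ dw
  d(-3*w^2 + w*z + 3*x^2) includes (∂/∂z)(-3*w^2 + w*z + 3*x^2) dz = (w) dz, which multiplied by dy ∧ dw gives (-w) dy ∧ dz ∧ dw
Collecting like 3-forms: d(omega) = (4*w + x) dx ∧ dy ∧ dz + (6*x - 6*y + 4*z) dx ∧ dy ∧ dw + (-2*w - 2*z) dx ∧ dz ∧ dw + (-w) dy ∧ dz ∧ dw.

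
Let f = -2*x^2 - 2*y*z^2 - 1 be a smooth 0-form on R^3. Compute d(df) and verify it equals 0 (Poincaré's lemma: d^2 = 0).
d(df) = 0

Step 1: df = sum_i (∂f/∂x_i) dx_i = (-4*x) dx + (-2*z^2) dy + (-4*y*z) dz.
Step 2: Apply d again. Using the 1-form formula, the coefficient of dx ∧ dy in d(df) is ∂^2 f/∂x ∂y - ∂^2 f/∂y ∂x = (0) - (0) = 0 (equality of mixed partials for smooth f).
Similarly for dx ∧ dz and dy ∧ dz — all coefficients vanish. So d(df) = 0.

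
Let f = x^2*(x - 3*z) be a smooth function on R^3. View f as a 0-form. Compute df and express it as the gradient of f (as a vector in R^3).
df = (3*x*(x - 2*z)) dx + (0) dy + (-3*x^2) dz; grad f = (3*x*(x - 2*z), 0, -3*x^2)

For a 0-form f, d f = (∂f/∂x) dx + (∂f/∂y) dy + (∂f/∂z) dz. The components of the vector representation are exactly the entries of grad f in Cartesian coordinates:
  ∂f/∂x = 3*x*(x - 2*z)
  ∂f/∂y = 0
  ∂f/∂z = -3*x^2.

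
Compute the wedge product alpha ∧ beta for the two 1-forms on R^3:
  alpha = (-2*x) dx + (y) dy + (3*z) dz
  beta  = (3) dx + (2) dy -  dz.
alpha ∧ beta = (-4*x - 3*y) dx ∧ dy + (2*x - 9*z) dx ∧ dz + (-y - 6*z) dy ∧ dz

Distribute the wedge, using dx_i ∧ dx_j = -dx_j ∧ dx_i and dx_i ∧ dx_i = 0. For each pair (i, j) with i < j, the coefficient of dx_i ∧ dx_j in alpha ∧ beta is (alpha_i * beta_j - alpha_j * beta_i). Collecting: alpha ∧ beta = (-4*x - 3*y) dx ∧ dy + (2*x - 9*z) dx ∧ dz + (-y - 6*z) dy ∧ dz.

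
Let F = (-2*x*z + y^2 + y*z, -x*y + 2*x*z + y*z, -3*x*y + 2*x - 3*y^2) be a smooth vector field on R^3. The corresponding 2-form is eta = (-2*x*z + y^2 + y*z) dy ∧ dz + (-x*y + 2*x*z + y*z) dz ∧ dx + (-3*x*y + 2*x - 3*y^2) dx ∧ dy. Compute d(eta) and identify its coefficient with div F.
d(eta) = (-x - z) dx ∧ dy ∧ dz; div F = -x - z

For a 2-form in R^3 of the form above, applying d gives a 3-form with coefficient ∂P/∂x + ∂Q/∂y + ∂R/∂z:
  ∂P/∂x = -2*z
  ∂Q/∂y = -x + z
  ∂R/∂z = 0
Sum = -x - z, which is exactly div F.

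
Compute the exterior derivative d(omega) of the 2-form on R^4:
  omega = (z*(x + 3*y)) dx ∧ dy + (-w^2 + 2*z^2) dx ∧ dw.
d(omega) = (x + 3*y) dx ∧ dy ∧ dz + (-4*z) dx ∧ dz ∧ dw

For a 2-form omega = sum_{i<j} g_{ij} dx_i ∧ dx_j, the exterior derivative is
  d(omega) = sum_{i<j} d(g_{ij}) ∧ dx_i ∧ dx_j = sum_{i<j, k} (∂g_{ij}/∂x_k) dx_k ∧ dx_i ∧ dx_j.
Expand each term, using dx_k ∧ dx_i ∧ dx_j = sgn(permutation) dx_{(a)} ∧ dx_{(b)} ∧ dx_{(c)} with (a < b < c) sorted:
  d(z*(x + 3*y)) includes (∂/∂z)(z*(x + 3*y)) dz = (x + 3*y) dz, which multiplied by dx ∧ dy gives (x + 3*y) dx ∧ dy ∧ dz
  d(-w^2 + 2*z^2) includes (∂/∂z)(-w^2 + 2*z^2) dz = (4*z) dz, which multiplied by dx ∧ dw gives (-4*z) dx ∧ dz ∧ dw
Collecting like 3-forms: d(omega) = (x + 3*y) dx ∧ dy ∧ dz + (-4*z) dx ∧ dz ∧ dw.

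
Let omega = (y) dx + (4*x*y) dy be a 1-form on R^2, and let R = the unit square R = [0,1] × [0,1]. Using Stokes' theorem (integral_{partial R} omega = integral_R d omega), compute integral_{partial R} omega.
integral_(partial R) omega = 1

Stokes: integral_partial_R omega = integral_R d omega with d omega = (∂Q/∂x - ∂P/∂y) dx ∧ dy.
  ∂Q/∂x = 4*y
  ∂P/∂y = 1
  integrand = ∂Q/∂x - ∂P/∂y = 4*y - 1.
Integrating over R: integral_0^1 integral_0^1 (4*y - 1) dx dy = 1.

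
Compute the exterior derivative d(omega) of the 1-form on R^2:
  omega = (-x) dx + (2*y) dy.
d(omega) = 0

For a 1-form omega = sum_i f_i dx_i, the exterior derivative is
  d(omega) = sum_{i < j} (∂f_j/∂x_i - ∂f_i/∂x_j) dx_i ∧ dx_j.

Assembling: d(omega) = 0.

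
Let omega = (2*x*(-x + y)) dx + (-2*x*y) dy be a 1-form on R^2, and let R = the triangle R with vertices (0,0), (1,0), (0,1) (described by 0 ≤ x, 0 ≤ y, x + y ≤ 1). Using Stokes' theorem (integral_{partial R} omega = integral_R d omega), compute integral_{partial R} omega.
integral_(partial R) omega = -2/3

Stokes: integral_partial_R omega = integral_R d omega with d omega = (∂Q/∂x - ∂P/∂y) dx ∧ dy.
  ∂Q/∂x = -2*y
  ∂P/∂y = 2*x
  integrand = ∂Q/∂x - ∂P/∂y = -2*x - 2*y.
Integrating over R: integral_0^1 integral_0^{1-x} (-2*x - 2*y) dy dx = -2/3.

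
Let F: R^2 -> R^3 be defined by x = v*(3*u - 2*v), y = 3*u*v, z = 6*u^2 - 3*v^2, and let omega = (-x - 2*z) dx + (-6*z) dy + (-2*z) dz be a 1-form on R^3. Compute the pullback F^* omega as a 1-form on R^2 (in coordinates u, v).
F^* omega = (-144*u^3 - 144*u^2*v + 63*u*v^2 + 78*v^3) du + (-144*u^3 + 111*u^2*v + 90*u*v^2 - 68*v^3) dv

Using F^*(f dg) = (f ∘ F) d(g ∘ F), substitute each coordinate x_i by F_i(u, v) in f_i, and replace dx_i by d F_i = (∂F_i/∂u) du + (∂F_i/∂v) dv.
  For the x component: f_1(F) = -12*u^2 - 3*u*v + 8*v^2; d F_1 = (3*v) du + (3*u - 4*v) dv
  For the y component: f_2(F) = -36*u^2 + 18*v^2; d F_2 = (3*v) du + (3*u) dv
  For the z component: f_3(F) = -12*u^2 + 6*v^2; d F_3 = (12*u) du + (-6*v) dv
Combining and collecting du, dv coefficients:
  coeff of du: -144*u^3 - 144*u^2*v + 63*u*v^2 + 78*v^3
  coeff of dv: -144*u^3 + 111*u^2*v + 90*u*v^2 - 68*v^3
F^* omega = (-144*u^3 - 144*u^2*v + 63*u*v^2 + 78*v^3) du + (-144*u^3 + 111*u^2*v + 90*u*v^2 - 68*v^3) dv.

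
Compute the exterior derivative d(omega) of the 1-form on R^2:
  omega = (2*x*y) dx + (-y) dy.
d(omega) = (-2*x) dx ∧ dy

For a 1-form omega = sum_i f_i dx_i, the exterior derivative is
  d(omega) = sum_{i < j} (∂f_j/∂x_i - ∂f_i/∂x_j) dx_i ∧ dx_j.
  coefficient of dx ∧ dy: ∂f_2/∂x - ∂f_1/∂y = ∂(-y)/∂x - ∂(2*x*y)/∂y = -2*x
Assembling: d(omega) = (-2*x) dx ∧ dy.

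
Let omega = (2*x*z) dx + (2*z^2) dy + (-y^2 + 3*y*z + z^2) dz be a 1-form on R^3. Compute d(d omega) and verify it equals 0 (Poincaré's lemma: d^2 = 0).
d(d omega) = 0

Step 1: d omega = sum_{i<j} (∂f_j/∂x_i - ∂f_i/∂x_j) dx_i ∧ dx_j:
  coeff of dx ∧ dy: 0
  coeff of dx ∧ dz: -2*x
  coeff of dy ∧ dz: -2*y - z
Step 2: Apply d again to each 2-form coefficient. The only possible 3-form in R^3 is dx ∧ dy ∧ dz, with coefficient
  ∂(coeff of dy∧dz)/∂x - ∂(coeff of dx∧dz)/∂y + ∂(coeff of dx∧dy)/∂z
  = ∂/∂x (-2*y - z) - ∂/∂y (-2*x) + ∂/∂z (0).
Each of these terms simplifies to sums of mixed partials that cancel in pairs. The result is 0 (by equality of mixed partials for smooth functions — Schwarz / Clairaut).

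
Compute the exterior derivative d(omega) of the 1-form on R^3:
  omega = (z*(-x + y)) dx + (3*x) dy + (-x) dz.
d(omega) = (3 - z) dx ∧ dy + (x - y - 1) dx ∧ dz

For a 1-form omega = sum_i f_i dx_i, the exterior derivative is
  d(omega) = sum_{i < j} (∂f_j/∂x_i - ∂f_i/∂x_j) dx_i ∧ dx_j.
  coefficient of dx ∧ dy: ∂f_2/∂x - ∂f_1/∂y = ∂(3*x)/∂x - ∂(z*(-x + y))/∂y = 3 - z
  coefficient of dx ∧ dz: ∂f_3/∂x - ∂f_1/∂z = ∂(-x)/∂x - ∂(z*(-x + y))/∂z = x - y - 1
Assembling: d(omega) = (3 - z) dx ∧ dy + (x - y - 1) dx ∧ dz.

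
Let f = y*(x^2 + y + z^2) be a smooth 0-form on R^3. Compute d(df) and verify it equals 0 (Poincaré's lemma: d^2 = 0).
d(df) = 0

Step 1: df = sum_i (∂f/∂x_i) dx_i = (2*x*y) dx + (x^2 + 2*y + z^2) dy + (2*y*z) dz.
Step 2: Apply d again. Using the 1-form formula, the coefficient of dx ∧ dy in d(df) is ∂^2 f/∂x ∂y - ∂^2 f/∂y ∂x = (2*x) - (2*x) = 0 (equality of mixed partials for smooth f).
Similarly for dx ∧ dz and dy ∧ dz — all coefficients vanish. So d(df) = 0.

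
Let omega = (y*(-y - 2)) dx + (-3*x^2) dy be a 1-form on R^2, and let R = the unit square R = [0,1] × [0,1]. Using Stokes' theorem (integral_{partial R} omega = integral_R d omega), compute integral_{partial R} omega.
integral_(partial R) omega = 0

Stokes: integral_partial_R omega = integral_R d omega with d omega = (∂Q/∂x - ∂P/∂y) dx ∧ dy.
  ∂Q/∂x = -6*x
  ∂P/∂y = -2*y - 2
  integrand = ∂Q/∂x - ∂P/∂y = -6*x + 2*y + 2.
Integrating over R: integral_0^1 integral_0^1 (-6*x + 2*y + 2) dx dy = 0.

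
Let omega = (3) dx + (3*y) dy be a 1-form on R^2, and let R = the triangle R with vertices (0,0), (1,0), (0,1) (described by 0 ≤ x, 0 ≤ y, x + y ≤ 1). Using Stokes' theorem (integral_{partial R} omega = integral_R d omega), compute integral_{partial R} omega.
integral_(partial R) omega = 0

Stokes: integral_partial_R omega = integral_R d omega with d omega = (∂Q/∂x - ∂P/∂y) dx ∧ dy.
  ∂Q/∂x = 0
  ∂P/∂y = 0
  integrand = ∂Q/∂x - ∂P/∂y = 0.
Integrating over R: integral_0^1 integral_0^{1-x} (0) dy dx = 0.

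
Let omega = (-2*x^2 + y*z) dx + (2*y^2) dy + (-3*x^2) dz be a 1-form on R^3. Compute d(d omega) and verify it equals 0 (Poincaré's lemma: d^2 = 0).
d(d omega) = 0

Step 1: d omega = sum_{i<j} (∂f_j/∂x_i - ∂f_i/∂x_j) dx_i ∧ dx_j:
  coeff of dx ∧ dy: -z
  coeff of dx ∧ dz: -6*x - y
  coeff of dy ∧ dz: 0
Step 2: Apply d again to each 2-form coefficient. The only possible 3-form in R^3 is dx ∧ dy ∧ dz, with coefficient
  ∂(coeff of dy∧dz)/∂x - ∂(coeff of dx∧dz)/∂y + ∂(coeff of dx∧dy)/∂z
  = ∂/∂x (0) - ∂/∂y (-6*x - y) + ∂/∂z (-z).
Each of these terms simplifies to sums of mixed partials that cancel in pairs. The result is 0 (by equality of mixed partials for smooth functions — Schwarz / Clairaut).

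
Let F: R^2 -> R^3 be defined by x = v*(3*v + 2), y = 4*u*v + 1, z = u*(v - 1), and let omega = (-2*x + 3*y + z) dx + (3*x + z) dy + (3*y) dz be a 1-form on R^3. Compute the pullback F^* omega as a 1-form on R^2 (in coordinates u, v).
F^* omega = (16*u*v^2 - 16*u*v + 36*v^3 + 24*v^2 + 3*v - 3) du + (16*u^2*v - 4*u^2 + 114*u*v^2 + 44*u*v + u - 36*v^3 - 36*v^2 + 10*v + 6) dv

Using F^*(f dg) = (f ∘ F) d(g ∘ F), substitute each coordinate x_i by F_i(u, v) in f_i, and replace dx_i by d F_i = (∂F_i/∂u) du + (∂F_i/∂v) dv.
  For the x component: f_1(F) = 13*u*v - u - 6*v^2 - 4*v + 3; d F_1 = (0) du + (6*v + 2) dv
  For the y component: f_2(F) = u*v - u + 9*v^2 + 6*v; d F_2 = (4*v) du + (4*u) dv
  For the z component: f_3(F) = 12*u*v + 3; d F_3 = (v - 1) du + (u) dv
Combining and collecting du, dv coefficients:
  coeff of du: 16*u*v^2 - 16*u*v + 36*v^3 + 24*v^2 + 3*v - 3
  coeff of dv: 16*u^2*v - 4*u^2 + 114*u*v^2 + 44*u*v + u - 36*v^3 - 36*v^2 + 10*v + 6
F^* omega = (16*u*v^2 - 16*u*v + 36*v^3 + 24*v^2 + 3*v - 3) du + (16*u^2*v - 4*u^2 + 114*u*v^2 + 44*u*v + u - 36*v^3 - 36*v^2 + 10*v + 6) dv.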